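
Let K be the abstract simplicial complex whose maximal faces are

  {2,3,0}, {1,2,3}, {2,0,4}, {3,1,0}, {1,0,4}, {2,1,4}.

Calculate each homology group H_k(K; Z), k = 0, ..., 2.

K has 5 vertices, 9 edges, 6 triangles.
rank ∂_0 = 0, rank ∂_1 = 4 ⇒ b_0 = 5 − 0 − 4 = 1; all invariant factors of ∂_1 are 1 so no torsion. So H_0 ≅ Z.
rank ∂_1 = 4, rank ∂_2 = 5 ⇒ b_1 = 9 − 4 − 5 = 0; all invariant factors of ∂_2 are 1 so no torsion. So H_1 ≅ 0.
rank ∂_2 = 5, rank ∂_3 = 0 ⇒ b_2 = 6 − 5 − 0 = 1. So H_2 ≅ Z.

H_0 ≅ Z,  H_1 = 0,  H_2 ≅ Z.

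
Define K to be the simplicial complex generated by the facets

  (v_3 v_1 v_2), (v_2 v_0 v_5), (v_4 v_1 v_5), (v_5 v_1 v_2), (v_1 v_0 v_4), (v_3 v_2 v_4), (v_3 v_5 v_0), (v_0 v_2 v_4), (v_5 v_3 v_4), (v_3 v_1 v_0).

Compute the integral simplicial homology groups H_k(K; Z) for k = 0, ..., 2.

H_0 = Z,  H_1 = Z_2,  H_2 = 0.

Take the total order v_0 < v_1 < v_2 < v_3 < v_4 < v_5 on the vertex set. Then K (dimension 2) consists of the simplices:

  0-simplices (6): [v_0], [v_1], [v_2], [v_3], [v_4], [v_5]
  1-simplices (15): (15 of them)
  2-simplices (10): [v_0,v_1,v_3], [v_0,v_1,v_4], [v_0,v_2,v_4], [v_0,v_2,v_5], [v_0,v_3,v_5], [v_1,v_2,v_3], [v_1,v_2,v_5], [v_1,v_4,v_5], [v_2,v_3,v_4], [v_3,v_4,v_5]

Hence C_0 ≅ Z^6, C_1 ≅ Z^15, C_2 ≅ Z^10.

Boundary ∂_1: C_1 → C_0 is given by ∂[p,q] = [q] − [p].
This gives a 6×15 integer matrix of rank 5; reducing to Smith normal form yields diagonal entries (1,1,1,1,1).

∂_2: C_2 → C_1 acts by ∂[p,q,r] = [q,r] − [p,r] + [p,q]. For instance
  ∂[v_0,v_2,v_5] = [v_2,v_5] − [v_0,v_5] + [v_0,v_2],
  ∂[v_0,v_3,v_5] = [v_3,v_5] − [v_0,v_5] + [v_0,v_3].
As a 15×10 matrix over Z this has rank 10, with invariant factors (1,1,1,1,1,1,1,1,1,2).

Computing H_k = (kernel of ∂_k) / (image of ∂_{k+1}):

  H_0: rank C_0 − rank ∂_1 = 6 − 5 = 1, and the invariant factors of ∂_1 are all 1, so H_0 = Z.
  H_1: rank ker ∂_1 − rank ∂_2 = (15 − 5) − 10 = 0, and ∂_2 has invariant factor 2 > 1, so H_1 = Z_2.
  H_2: rank ker ∂_2 − rank ∂_3 = (10 − 10) − 0 = 0, and there is no ∂_3, so H_2 = 0.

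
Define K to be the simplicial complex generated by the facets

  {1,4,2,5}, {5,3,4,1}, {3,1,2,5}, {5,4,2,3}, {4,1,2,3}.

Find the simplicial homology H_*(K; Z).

We work with the vertex ordering 1 < 2 < 3 < 4 < 5. The simplices of K, each written with vertices in increasing order, are:

  0-simplices (5): [1], [2], [3], [4], [5]
  1-simplices (10): [1,2], [1,3], [1,4], [1,5], [2,3], [2,4], [2,5], [3,4], [3,5], [4,5]
  2-simplices (10): [1,2,3], [1,2,4], [1,2,5], [1,3,4], [1,3,5], [1,4,5], [2,3,4], [2,3,5], [2,4,5], [3,4,5]
  3-simplices (5): [1,2,3,4], [1,2,3,5], [1,2,4,5], [1,3,4,5], [2,3,4,5]

so the chain groups are C_0 ≅ Z^5, C_1 ≅ Z^10, C_2 ≅ Z^10, C_3 ≅ Z^5.

∂_1: C_1 → C_0 sends each edge [p,q] (with p < q) to q − p. For instance
  ∂[3,4] = [4] − [3].
As a 5×10 matrix over Z this has rank 4, with invariant factors (1,1,1,1).

Boundary ∂_2: C_2 → C_1 maps a triangle to the signed sum of its edges. For instance
  ∂[1,3,5] = [3,5] − [1,5] + [1,3],
  ∂[2,4,5] = [4,5] − [2,5] + [2,4].
As a 10×10 matrix over Z this has rank 6, with invariant factors (1,1,1,1,1,1).

Boundary ∂_3: C_3 → C_2 sends each 3-simplex σ to the alternating sum Σ_i (−1)^i (σ with its i-th vertex removed). For instance
  ∂[1,2,3,4] = [2,3,4] − [1,3,4] + [1,2,4] − [1,2,3],
  ∂[1,2,4,5] = [2,4,5] − [1,4,5] + [1,2,5] − [1,2,4].
This gives a 10×5 integer matrix of rank 4; reducing to Smith normal form yields diagonal entries (1,1,1,1).

From H_k ≅ ker(∂_k) / im(∂_{k+1}) we obtain:

  H_0: rank C_0 − rank ∂_1 = 5 − 4 = 1, and the invariant factors of ∂_1 are all 1, so H_0 ≅ Z.
  H_1: rank ker ∂_1 − rank ∂_2 = (10 − 4) − 6 = 0, and the invariant factors of ∂_2 are all 1, so H_1 ≅ 0.
  H_2: rank ker ∂_2 − rank ∂_3 = (10 − 6) − 4 = 0, and the invariant factors of ∂_3 are all 1, so H_2 ≅ 0.
  H_3: rank ker ∂_3 − rank ∂_4 = (5 − 4) − 0 = 1, and there is no ∂_4, so H_3 ≅ Z.

(K is a triangulation of the 3-sphere S^3.)

H_0 = Z,  H_1 = 0,  H_2 = 0,  H_3 = Z.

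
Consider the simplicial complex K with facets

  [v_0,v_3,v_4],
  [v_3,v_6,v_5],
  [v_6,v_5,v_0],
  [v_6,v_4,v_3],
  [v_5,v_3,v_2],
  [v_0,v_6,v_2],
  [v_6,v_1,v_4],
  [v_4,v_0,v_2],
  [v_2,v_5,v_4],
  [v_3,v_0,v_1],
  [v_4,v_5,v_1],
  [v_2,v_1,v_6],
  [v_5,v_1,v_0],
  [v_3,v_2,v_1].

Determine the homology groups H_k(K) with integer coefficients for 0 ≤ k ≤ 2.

H_0 = Z,  H_1 = Z^2,  H_2 = Z.

Take the total order v_0 < v_1 < v_2 < v_3 < v_4 < v_5 < v_6 on the vertex set. Then K (dimension 2) consists of the simplices:

  0-simplices (7): [v_0], [v_1], [v_2], [v_3], [v_4], [v_5], [v_6]
  1-simplices (21): (21 of them)
  2-simplices (14): (14 of them)

Hence C_0 ≅ Z^7, C_1 ≅ Z^21, C_2 ≅ Z^14.

The boundary map ∂_1: C_1 → C_0 maps an edge to its endpoints' difference, ∂[p,q] = q − p.
The resulting 7×21 matrix has rank 6, and its Smith normal form has invariant factors (1,1,1,1,1,1).

Boundary ∂_2: C_2 → C_1 sends each 2-simplex [p,q,r] to [q,r] − [p,r] + [p,q]. For instance
  ∂[v_0,v_2,v_6] = [v_2,v_6] − [v_0,v_6] + [v_0,v_2],
  ∂[v_0,v_3,v_4] = [v_3,v_4] − [v_0,v_4] + [v_0,v_3].
As a 21×14 matrix over Z this has rank 13, with invariant factors (1,1,1,1,1,1,1,1,1,1,1,1,1).

From H_k ≅ ker(∂_k) / im(∂_{k+1}) we obtain:

  H_0: rank C_0 − rank ∂_1 = 7 − 6 = 1, and the invariant factors of ∂_1 are all 1, so H_0 ≅ Z.
  H_1: rank ker ∂_1 − rank ∂_2 = (21 − 6) − 13 = 2, and the invariant factors of ∂_2 are all 1, so H_1 ≅ Z^2.
  H_2: rank ker ∂_2 − rank ∂_3 = (14 − 13) − 0 = 1, and there is no ∂_3, so H_2 ≅ Z.

As a check, the Euler characteristic is 7 − 21 + 14 = 0, which agrees with 1 − 2 + 1 = 0.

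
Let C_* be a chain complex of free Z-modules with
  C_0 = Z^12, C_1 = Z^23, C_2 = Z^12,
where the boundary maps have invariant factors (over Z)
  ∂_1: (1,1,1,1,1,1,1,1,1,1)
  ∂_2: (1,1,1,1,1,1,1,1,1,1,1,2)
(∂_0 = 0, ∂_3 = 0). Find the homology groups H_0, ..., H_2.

H_0 = Z^2,  H_1 = Z × Z/2,  H_2 = 0.

H_0: b_0 = 12 − 0 − 10 = 2; torsion from ∂_1 factors > 1: none. So H_0 = Z^2.
H_1: b_1 = 23 − 10 − 12 = 1; torsion from ∂_2 factors > 1: [2]. So H_1 = Z × Z/2.
H_2: b_2 = 12 − 12 − 0 = 0; torsion from ∂_3 factors > 1: none. So H_2 = 0.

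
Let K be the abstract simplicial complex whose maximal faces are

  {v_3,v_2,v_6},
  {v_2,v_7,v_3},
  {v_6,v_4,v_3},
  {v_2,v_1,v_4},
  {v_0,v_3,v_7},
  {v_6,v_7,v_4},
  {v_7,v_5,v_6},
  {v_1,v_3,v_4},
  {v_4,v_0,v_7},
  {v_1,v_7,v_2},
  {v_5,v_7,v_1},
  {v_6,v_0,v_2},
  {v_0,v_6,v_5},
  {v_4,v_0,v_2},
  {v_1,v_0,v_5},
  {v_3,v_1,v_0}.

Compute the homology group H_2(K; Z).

H_2 = Z.

Order the vertices as v_0 < v_1 < v_2 < v_3 < v_4 < v_5 < v_6 < v_7. Listing each simplex with vertices in this order, K has dimension 2 with simplices:

  0-simplices (8): [v_0], [v_1], [v_2], [v_3], [v_4], [v_5], [v_6], [v_7]
  1-simplices (24): (24 of them)
  2-simplices (16): (16 of them)

Hence C_0 ≅ Z^8, C_1 ≅ Z^24, C_2 ≅ Z^16.

The boundary map ∂_1: C_1 → C_0 is given by ∂[p,q] = [q] − [p].
As a 8×24 matrix over Z this has rank 7, with invariant factors (1,1,1,1,1,1,1).

Boundary ∂_2: C_2 → C_1 sends each 2-simplex [p,q,r] to [q,r] − [p,r] + [p,q]. For instance
  ∂[v_2,v_3,v_7] = [v_3,v_7] − [v_2,v_7] + [v_2,v_3],
  ∂[v_0,v_1,v_5] = [v_1,v_5] − [v_0,v_5] + [v_0,v_1].
As a 24×16 matrix over Z this has rank 15, with invariant factors (1,1,1,1,1,1,1,1,1,1,1,1,1,1,1).

From H_k ≅ ker(∂_k) / im(∂_{k+1}) we obtain:

  H_2: rank ker ∂_2 − rank ∂_3 = (16 − 15) − 0 = 1, and there is no ∂_3, so H_2 = Z.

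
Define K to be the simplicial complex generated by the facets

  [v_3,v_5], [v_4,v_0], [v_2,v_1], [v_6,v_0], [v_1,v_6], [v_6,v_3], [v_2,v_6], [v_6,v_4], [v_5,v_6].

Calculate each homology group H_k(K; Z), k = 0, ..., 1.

Order the vertices as v_0 < v_1 < v_2 < v_3 < v_4 < v_5 < v_6. Listing each simplex with vertices in this order, K has dimension 1 with simplices:

  0-simplices (7): [v_0], [v_1], [v_2], [v_3], [v_4], [v_5], [v_6]
  1-simplices (9): [v_0,v_4], [v_0,v_6], [v_1,v_2], [v_1,v_6], [v_2,v_6], [v_3,v_5], [v_3,v_6], [v_4,v_6], [v_5,v_6]

giving chain groups C_0 ≅ Z^7, C_1 ≅ Z^9.

The boundary map ∂_1: C_1 → C_0 sends each edge [p,q] (with p < q) to q − p. For instance
  ∂[v_0,v_6] = [v_6] − [v_0].
The resulting 7×9 matrix has rank 6, and its Smith normal form has invariant factors (1,1,1,1,1,1).

Computing H_k = (kernel of ∂_k) / (image of ∂_{k+1}):

  H_0: rank C_0 − rank ∂_1 = 7 − 6 = 1, and the invariant factors of ∂_1 are all 1, so H_0 = Z.
  H_1: rank ker ∂_1 − rank ∂_2 = (9 − 6) − 0 = 3, and there is no ∂_2, so H_1 = Z^3.

As a check, the Euler characteristic is 7 − 9 = -2, which agrees with 1 − 3 = -2.
(K is a triangulation of a wedge of 3 circles.)

H_0 ≅ Z,  H_1 ≅ Z^3.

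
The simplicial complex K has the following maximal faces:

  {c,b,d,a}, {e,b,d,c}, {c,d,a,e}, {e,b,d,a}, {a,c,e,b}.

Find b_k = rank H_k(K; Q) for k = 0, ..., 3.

b_0 = 1, b_1 = 0, b_2 = 0, b_3 = 1.

K has 5 vertices, 10 edges, 10 triangles, 5 3-simplices.
rank ∂_0 = 0, rank ∂_1 = 4 ⇒ b_0 = 5 − 0 − 4 = 1; all invariant factors of ∂_1 are 1 so no torsion. So H_0 ≅ Z.
rank ∂_1 = 4, rank ∂_2 = 6 ⇒ b_1 = 10 − 4 − 6 = 0; all invariant factors of ∂_2 are 1 so no torsion. So H_1 ≅ 0.
rank ∂_2 = 6, rank ∂_3 = 4 ⇒ b_2 = 10 − 6 − 4 = 0; all invariant factors of ∂_3 are 1 so no torsion. So H_2 ≅ 0.
rank ∂_3 = 4, rank ∂_4 = 0 ⇒ b_3 = 5 − 4 − 0 = 1. So H_3 ≅ Z.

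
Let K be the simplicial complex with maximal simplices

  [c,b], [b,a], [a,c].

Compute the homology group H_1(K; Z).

H_1 ≅ Z.

Fix the vertex order a < b < c and write every simplex with vertices in increasing order. Then dim K = 1 and the simplices of K are:

  0-simplices (3): a, b, c
  1-simplices (3): ab, ac, bc

giving chain groups C_0 ≅ Z^3, C_1 ≅ Z^3.

∂_1: C_1 → C_0 is given by ∂[p,q] = [q] − [p]. For instance
  ∂ac = c − a.
This gives a 3×3 integer matrix of rank 2; reducing to Smith normal form yields diagonal entries (1,1).

Computing H_k = (kernel of ∂_k) / (image of ∂_{k+1}):

  H_1: rank ker ∂_1 − rank ∂_2 = (3 − 2) − 0 = 1, and there is no ∂_2, so H_1 ≅ Z.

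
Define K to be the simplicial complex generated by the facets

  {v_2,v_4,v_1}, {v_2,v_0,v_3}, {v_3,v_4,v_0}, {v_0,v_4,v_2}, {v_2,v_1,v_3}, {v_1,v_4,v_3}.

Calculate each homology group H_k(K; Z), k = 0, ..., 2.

H_0 ≅ Z,  H_1 = 0,  H_2 ≅ Z.

We work with the vertex ordering v_0 < v_1 < v_2 < v_3 < v_4. The simplices of K, each written with vertices in increasing order, are:

  0-simplices (5): [v_0], [v_1], [v_2], [v_3], [v_4]
  1-simplices (9): [v_0,v_2], [v_0,v_3], [v_0,v_4], [v_1,v_2], [v_1,v_3], [v_1,v_4], [v_2,v_3], [v_2,v_4], [v_3,v_4]
  2-simplices (6): [v_0,v_2,v_3], [v_0,v_2,v_4], [v_0,v_3,v_4], [v_1,v_2,v_3], [v_1,v_2,v_4], [v_1,v_3,v_4]

giving chain groups C_0 ≅ Z^5, C_1 ≅ Z^9, C_2 ≅ Z^6.

∂_1: C_1 → C_0 sends each edge [p,q] (with p < q) to q − p. For instance
  ∂[v_2,v_4] = [v_4] − [v_2].
As a 5×9 matrix over Z this has rank 4, with invariant factors (1,1,1,1).

∂_2: C_2 → C_1 sends each 2-simplex [p,q,r] to [q,r] − [p,r] + [p,q]. For instance
  ∂[v_0,v_2,v_3] = [v_2,v_3] − [v_0,v_3] + [v_0,v_2],
  ∂[v_0,v_3,v_4] = [v_3,v_4] − [v_0,v_4] + [v_0,v_3].
As a 9×6 matrix over Z this has rank 5, with invariant factors (1,1,1,1,1).

Now H_k = ker ∂_k / im ∂_{k+1}, so:

  H_0: rank C_0 − rank ∂_1 = 5 − 4 = 1, and the invariant factors of ∂_1 are all 1, so H_0 = Z.
  H_1: rank ker ∂_1 − rank ∂_2 = (9 − 4) − 5 = 0, and the invariant factors of ∂_2 are all 1, so H_1 = 0.
  H_2: rank ker ∂_2 − rank ∂_3 = (6 − 5) − 0 = 1, and there is no ∂_3, so H_2 = Z.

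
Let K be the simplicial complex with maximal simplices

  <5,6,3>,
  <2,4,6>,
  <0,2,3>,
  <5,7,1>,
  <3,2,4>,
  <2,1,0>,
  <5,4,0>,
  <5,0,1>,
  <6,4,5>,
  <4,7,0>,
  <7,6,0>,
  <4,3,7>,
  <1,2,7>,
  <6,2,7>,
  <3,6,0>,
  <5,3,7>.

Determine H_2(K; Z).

Order the vertices as 0 < 1 < 2 < 3 < 4 < 5 < 6 < 7. Listing each simplex with vertices in this order, K has dimension 2 with simplices:

  0-simplices (8): [0], [1], [2], [3], [4], [5], [6], [7]
  1-simplices (24): (24 of them)
  2-simplices (16): [0,1,2], [0,1,5], [0,2,3], [0,3,6], [0,4,5], [0,4,7], [0,6,7], [1,2,7], [1,5,7], [2,3,4], [2,4,6], [2,6,7], [3,4,7], [3,5,6], [3,5,7], [4,5,6]

so the chain groups are C_0 ≅ Z^8, C_1 ≅ Z^24, C_2 ≅ Z^16.

The boundary map ∂_1: C_1 → C_0 is given by ∂[p,q] = [q] − [p].
The resulting 8×24 matrix has rank 7, and its Smith normal form has invariant factors (1,1,1,1,1,1,1).

∂_2: C_2 → C_1 sends each 2-simplex [p,q,r] to [q,r] − [p,r] + [p,q]. For instance
  ∂[0,6,7] = [6,7] − [0,7] + [0,6],
  ∂[3,5,6] = [5,6] − [3,6] + [3,5].
This gives a 24×16 integer matrix of rank 15; reducing to Smith normal form yields diagonal entries (1,1,1,1,1,1,1,1,1,1,1,1,1,1,1).

From H_k ≅ ker(∂_k) / im(∂_{k+1}) we obtain:

  H_2: rank ker ∂_2 − rank ∂_3 = (16 − 15) − 0 = 1, and there is no ∂_3, so H_2 = Z.

H_2 = Z.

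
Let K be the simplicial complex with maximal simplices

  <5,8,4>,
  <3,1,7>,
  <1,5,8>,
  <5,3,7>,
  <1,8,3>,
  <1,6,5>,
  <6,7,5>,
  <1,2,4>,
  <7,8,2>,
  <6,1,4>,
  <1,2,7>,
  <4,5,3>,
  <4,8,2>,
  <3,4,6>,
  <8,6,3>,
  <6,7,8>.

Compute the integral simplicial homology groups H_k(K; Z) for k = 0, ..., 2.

We work with the vertex ordering 1 < 2 < 3 < 4 < 5 < 6 < 7 < 8. The simplices of K, each written with vertices in increasing order, are:

  0-simplices (8): [1], [2], [3], [4], [5], [6], [7], [8]
  1-simplices (24): (24 of them)
  2-simplices (16): [1,2,4], [1,2,7], [1,3,7], [1,3,8], [1,4,6], [1,5,6], [1,5,8], [2,4,8], [2,7,8], [3,4,5], [3,4,6], [3,5,7], [3,6,8], [4,5,8], [5,6,7], [6,7,8]

so the chain groups are C_0 ≅ Z^8, C_1 ≅ Z^24, C_2 ≅ Z^16.

The boundary map ∂_1: C_1 → C_0 is given by ∂[p,q] = [q] − [p].
As a 8×24 matrix over Z this has rank 7, with invariant factors (1,1,1,1,1,1,1).

∂_2: C_2 → C_1 acts by ∂[p,q,r] = [q,r] − [p,r] + [p,q]. For instance
  ∂[3,4,6] = [4,6] − [3,6] + [3,4],
  ∂[1,2,4] = [2,4] − [1,4] + [1,2].
The 24×16 boundary matrix has rank 15 and Smith normal form diag(1,1,1,1,1,1,1,1,1,1,1,1,1,1,1).

Computing H_k = (kernel of ∂_k) / (image of ∂_{k+1}):

  H_0: rank C_0 − rank ∂_1 = 8 − 7 = 1, and the invariant factors of ∂_1 are all 1, so H_0 ≅ Z.
  H_1: rank ker ∂_1 − rank ∂_2 = (24 − 7) − 15 = 2, and the invariant factors of ∂_2 are all 1, so H_1 ≅ Z^2.
  H_2: rank ker ∂_2 − rank ∂_3 = (16 − 15) − 0 = 1, and there is no ∂_3, so H_2 ≅ Z.

As a check, the Euler characteristic is 8 − 24 + 16 = 0, which agrees with 1 − 2 + 1 = 0.

H_0 = Z,  H_1 = Z^2,  H_2 = Z.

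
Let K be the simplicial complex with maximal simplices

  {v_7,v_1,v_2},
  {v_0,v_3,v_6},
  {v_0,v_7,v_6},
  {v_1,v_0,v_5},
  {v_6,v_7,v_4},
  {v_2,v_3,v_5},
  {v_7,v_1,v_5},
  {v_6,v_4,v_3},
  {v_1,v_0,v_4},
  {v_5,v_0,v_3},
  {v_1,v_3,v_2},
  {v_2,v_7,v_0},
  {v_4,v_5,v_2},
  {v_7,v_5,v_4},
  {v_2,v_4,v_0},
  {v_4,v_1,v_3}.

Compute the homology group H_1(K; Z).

We work with the vertex ordering v_0 < v_1 < v_2 < v_3 < v_4 < v_5 < v_6 < v_7. The simplices of K, each written with vertices in increasing order, are:

  0-simplices (8): [v_0], [v_1], [v_2], [v_3], [v_4], [v_5], [v_6], [v_7]
  1-simplices (24): (24 of them)
  2-simplices (16): (16 of them)

giving chain groups C_0 ≅ Z^8, C_1 ≅ Z^24, C_2 ≅ Z^16.

The boundary map ∂_1: C_1 → C_0 maps an edge to its endpoints' difference, ∂[p,q] = q − p.
As a 8×24 matrix over Z this has rank 7, with invariant factors (1,1,1,1,1,1,1).

∂_2: C_2 → C_1 acts by ∂[p,q,r] = [q,r] − [p,r] + [p,q]. For instance
  ∂[v_0,v_3,v_6] = [v_3,v_6] − [v_0,v_6] + [v_0,v_3],
  ∂[v_4,v_6,v_7] = [v_6,v_7] − [v_4,v_7] + [v_4,v_6].
This gives a 24×16 integer matrix of rank 15; reducing to Smith normal form yields diagonal entries (1,1,1,1,1,1,1,1,1,1,1,1,1,1,1).

Now H_k = ker ∂_k / im ∂_{k+1}, so:

  H_1: rank ker ∂_1 − rank ∂_2 = (24 − 7) − 15 = 2, and the invariant factors of ∂_2 are all 1, so H_1 = Z^2.

H_1 ≅ Z^2.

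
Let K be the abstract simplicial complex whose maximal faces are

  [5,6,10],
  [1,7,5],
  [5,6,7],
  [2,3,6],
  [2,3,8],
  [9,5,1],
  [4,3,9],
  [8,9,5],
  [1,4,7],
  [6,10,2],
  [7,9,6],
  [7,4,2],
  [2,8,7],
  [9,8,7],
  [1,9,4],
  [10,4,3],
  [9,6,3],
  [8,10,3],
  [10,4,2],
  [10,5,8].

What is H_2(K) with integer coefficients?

H_2 = 0.

Order the vertices as 1 < 2 < 3 < 4 < 5 < 6 < 7 < 8 < 9 < 10. Listing each simplex with vertices in this order, K has dimension 2 with simplices:

  0-simplices (10): [1], [2], [3], [4], [5], [6], [7], [8], [9], [10]
  1-simplices (30): (30 of them)
  2-simplices (20): (20 of them)

Hence C_0 ≅ Z^10, C_1 ≅ Z^30, C_2 ≅ Z^20.

∂_1: C_1 → C_0 sends each edge [p,q] (with p < q) to q − p.
As a 10×30 matrix over Z this has rank 9, with invariant factors (1,1,1,1,1,1,1,1,1).

∂_2: C_2 → C_1 maps a triangle to the signed sum of its edges. For instance
  ∂[3,4,9] = [4,9] − [3,9] + [3,4],
  ∂[5,6,7] = [6,7] − [5,7] + [5,6].
As a 30×20 matrix over Z this has rank 20, with invariant factors (1,1,1,1,1,1,1,1,1,1,1,1,1,1,1,1,1,1,1,2).

From H_k ≅ ker(∂_k) / im(∂_{k+1}) we obtain:

  H_2: rank ker ∂_2 − rank ∂_3 = (20 − 20) − 0 = 0, and there is no ∂_3, so H_2 = 0.

(K is a triangulation of the Klein bottle.)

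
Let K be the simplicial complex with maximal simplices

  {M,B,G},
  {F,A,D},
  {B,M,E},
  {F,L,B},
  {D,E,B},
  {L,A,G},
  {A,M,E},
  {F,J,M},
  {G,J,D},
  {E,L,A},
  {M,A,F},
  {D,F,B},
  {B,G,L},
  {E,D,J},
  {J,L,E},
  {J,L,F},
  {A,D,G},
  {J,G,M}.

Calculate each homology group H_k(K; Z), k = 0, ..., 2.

Take the total order A < B < D < E < F < G < J < L < M on the vertex set. Then K (dimension 2) consists of the simplices:

  0-simplices (9): A, B, D, E, F, G, J, L, M
  1-simplices (27): AD, AE, AF, AG, AL, AM, BD, BE, BF, BG, BL, BM, DE, DF, DG, DJ, EJ, EL, EM, FJ, FL, FM, GJ, GL, GM, JL, JM
  2-simplices (18): ADF, ADG, AEL, AEM, AFM, AGL, BDE, BDF, BEM, BFL, BGL, BGM, DEJ, DGJ, EJL, FJL, FJM, GJM

giving chain groups C_0 ≅ Z^9, C_1 ≅ Z^27, C_2 ≅ Z^18.

∂_1: C_1 → C_0 maps an edge to its endpoints' difference, ∂[p,q] = q − p.
The resulting 9×27 matrix has rank 8, and its Smith normal form has invariant factors (1,1,1,1,1,1,1,1).

Boundary ∂_2: C_2 → C_1 acts by ∂[p,q,r] = [q,r] − [p,r] + [p,q]. For instance
  ∂BFL = FL − BL + BF,
  ∂EJL = JL − EL + EJ.
The 27×18 boundary matrix has rank 17 and Smith normal form diag(1,1,1,1,1,1,1,1,1,1,1,1,1,1,1,1,1).

From H_k ≅ ker(∂_k) / im(∂_{k+1}) we obtain:

  H_0: rank C_0 − rank ∂_1 = 9 − 8 = 1, and the invariant factors of ∂_1 are all 1, so H_0 = Z.
  H_1: rank ker ∂_1 − rank ∂_2 = (27 − 8) − 17 = 2, and the invariant factors of ∂_2 are all 1, so H_1 = Z^2.
  H_2: rank ker ∂_2 − rank ∂_3 = (18 − 17) − 0 = 1, and there is no ∂_3, so H_2 = Z.

(K is a triangulation of the torus T^2.)

H_0 = Z,  H_1 = Z^2,  H_2 = Z.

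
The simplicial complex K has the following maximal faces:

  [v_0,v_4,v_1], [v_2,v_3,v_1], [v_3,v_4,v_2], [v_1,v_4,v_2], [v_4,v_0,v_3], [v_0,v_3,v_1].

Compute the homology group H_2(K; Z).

H_2 ≅ Z.

Order the vertices as v_0 < v_1 < v_2 < v_3 < v_4. Listing each simplex with vertices in this order, K has dimension 2 with simplices:

  0-simplices (5): [v_0], [v_1], [v_2], [v_3], [v_4]
  1-simplices (9): [v_0,v_1], [v_0,v_3], [v_0,v_4], [v_1,v_2], [v_1,v_3], [v_1,v_4], [v_2,v_3], [v_2,v_4], [v_3,v_4]
  2-simplices (6): [v_0,v_1,v_3], [v_0,v_1,v_4], [v_0,v_3,v_4], [v_1,v_2,v_3], [v_1,v_2,v_4], [v_2,v_3,v_4]

so the chain groups are C_0 ≅ Z^5, C_1 ≅ Z^9, C_2 ≅ Z^6.

The boundary map ∂_1: C_1 → C_0 sends each edge [p,q] (with p < q) to q − p.
The resulting 5×9 matrix has rank 4, and its Smith normal form has invariant factors (1,1,1,1).

The boundary map ∂_2: C_2 → C_1 sends each 2-simplex [p,q,r] to [q,r] − [p,r] + [p,q]. For instance
  ∂[v_2,v_3,v_4] = [v_3,v_4] − [v_2,v_4] + [v_2,v_3],
  ∂[v_1,v_2,v_3] = [v_2,v_3] − [v_1,v_3] + [v_1,v_2].
The 9×6 boundary matrix has rank 5 and Smith normal form diag(1,1,1,1,1).

From H_k ≅ ker(∂_k) / im(∂_{k+1}) we obtain:

  H_2: rank ker ∂_2 − rank ∂_3 = (6 − 5) − 0 = 1, and there is no ∂_3, so H_2 = Z.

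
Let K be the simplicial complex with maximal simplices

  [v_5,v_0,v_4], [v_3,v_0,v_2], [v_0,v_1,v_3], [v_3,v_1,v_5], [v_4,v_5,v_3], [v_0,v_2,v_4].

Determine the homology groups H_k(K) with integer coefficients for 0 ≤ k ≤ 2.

H_0 = Z,  H_1 = Z,  H_2 = 0.

Take the total order v_0 < v_1 < v_2 < v_3 < v_4 < v_5 on the vertex set. Then K (dimension 2) consists of the simplices:

  0-simplices (6): [v_0], [v_1], [v_2], [v_3], [v_4], [v_5]
  1-simplices (12): [v_0,v_1], [v_0,v_2], [v_0,v_3], [v_0,v_4], [v_0,v_5], [v_1,v_3], [v_1,v_5], [v_2,v_3], [v_2,v_4], [v_3,v_4], [v_3,v_5], [v_4,v_5]
  2-simplices (6): [v_0,v_1,v_3], [v_0,v_2,v_3], [v_0,v_2,v_4], [v_0,v_4,v_5], [v_1,v_3,v_5], [v_3,v_4,v_5]

Hence C_0 ≅ Z^6, C_1 ≅ Z^12, C_2 ≅ Z^6.

The boundary map ∂_1: C_1 → C_0 maps an edge to its endpoints' difference, ∂[p,q] = q − p. For instance
  ∂[v_3,v_5] = [v_5] − [v_3].
As a 6×12 matrix over Z this has rank 5, with invariant factors (1,1,1,1,1).

∂_2: C_2 → C_1 acts by ∂[p,q,r] = [q,r] − [p,r] + [p,q]. For instance
  ∂[v_0,v_2,v_4] = [v_2,v_4] − [v_0,v_4] + [v_0,v_2],
  ∂[v_1,v_3,v_5] = [v_3,v_5] − [v_1,v_5] + [v_1,v_3].
The 12×6 boundary matrix has rank 6 and Smith normal form diag(1,1,1,1,1,1).

Now H_k = ker ∂_k / im ∂_{k+1}, so:

  H_0: rank C_0 − rank ∂_1 = 6 − 5 = 1, and the invariant factors of ∂_1 are all 1, so H_0 = Z.
  H_1: rank ker ∂_1 − rank ∂_2 = (12 − 5) − 6 = 1, and the invariant factors of ∂_2 are all 1, so H_1 = Z.
  H_2: rank ker ∂_2 − rank ∂_3 = (6 − 6) − 0 = 0, and there is no ∂_3, so H_2 = 0.

As a check, the Euler characteristic is 6 − 12 + 6 = 0, which agrees with 1 − 1 + 0 = 0.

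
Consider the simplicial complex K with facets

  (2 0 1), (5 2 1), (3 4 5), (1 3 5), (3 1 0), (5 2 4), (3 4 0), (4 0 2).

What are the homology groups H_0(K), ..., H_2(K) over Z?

H_0 = Z,  H_1 = 0,  H_2 = Z.

Take the total order 0 < 1 < 2 < 3 < 4 < 5 on the vertex set. Then K (dimension 2) consists of the simplices:

  0-simplices (6): [0], [1], [2], [3], [4], [5]
  1-simplices (12): [0,1], [0,2], [0,3], [0,4], [1,2], [1,3], [1,5], [2,4], [2,5], [3,4], [3,5], [4,5]
  2-simplices (8): [0,1,2], [0,1,3], [0,2,4], [0,3,4], [1,2,5], [1,3,5], [2,4,5], [3,4,5]

Hence C_0 ≅ Z^6, C_1 ≅ Z^12, C_2 ≅ Z^8.

Boundary ∂_1: C_1 → C_0 sends each edge [p,q] (with p < q) to q − p. For instance
  ∂[1,5] = [5] − [1].
As a 6×12 matrix over Z this has rank 5, with invariant factors (1,1,1,1,1).

Boundary ∂_2: C_2 → C_1 sends each 2-simplex [p,q,r] to [q,r] − [p,r] + [p,q]. For instance
  ∂[2,4,5] = [4,5] − [2,5] + [2,4],
  ∂[0,3,4] = [3,4] − [0,4] + [0,3].
As a 12×8 matrix over Z this has rank 7, with invariant factors (1,1,1,1,1,1,1).

Now H_k = ker ∂_k / im ∂_{k+1}, so:

  H_0: rank C_0 − rank ∂_1 = 6 − 5 = 1, and the invariant factors of ∂_1 are all 1, so H_0 ≅ Z.
  H_1: rank ker ∂_1 − rank ∂_2 = (12 − 5) − 7 = 0, and the invariant factors of ∂_2 are all 1, so H_1 ≅ 0.
  H_2: rank ker ∂_2 − rank ∂_3 = (8 − 7) − 0 = 1, and there is no ∂_3, so H_2 ≅ Z.

(K is a triangulation of the 2-sphere S^2.)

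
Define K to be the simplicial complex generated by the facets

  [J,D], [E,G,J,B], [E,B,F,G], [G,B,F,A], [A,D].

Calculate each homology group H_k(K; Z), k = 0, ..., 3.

Take the total order A < B < D < E < F < G < J on the vertex set. Then K (dimension 3) consists of the simplices:

  0-simplices (7): A, B, D, E, F, G, J
  1-simplices (14): AB, AD, AF, AG, BE, BF, BG, BJ, DJ, EF, EG, EJ, FG, GJ
  2-simplices (10): ABF, ABG, AFG, BEF, BEG, BEJ, BFG, BGJ, EFG, EGJ
  3-simplices (3): ABFG, BEFG, BEGJ

so the chain groups are C_0 ≅ Z^7, C_1 ≅ Z^14, C_2 ≅ Z^10, C_3 ≅ Z^3.

Boundary ∂_1: C_1 → C_0 maps an edge to its endpoints' difference, ∂[p,q] = q − p.
As a 7×14 matrix over Z this has rank 6, with invariant factors (1,1,1,1,1,1).

Boundary ∂_2: C_2 → C_1 acts by ∂[p,q,r] = [q,r] − [p,r] + [p,q]. For instance
  ∂EFG = FG − EG + EF,
  ∂BEG = EG − BG + BE.
The 14×10 boundary matrix has rank 7 and Smith normal form diag(1,1,1,1,1,1,1).

∂_3: C_3 → C_2 sends each 3-simplex σ to the alternating sum Σ_i (−1)^i (σ with its i-th vertex removed). For instance
  ∂BEFG = EFG − BFG + BEG − BEF,
  ∂BEGJ = EGJ − BGJ + BEJ − BEG.
As a 10×3 matrix over Z this has rank 3, with invariant factors (1,1,1).

From H_k ≅ ker(∂_k) / im(∂_{k+1}) we obtain:

  H_0: rank C_0 − rank ∂_1 = 7 − 6 = 1, and the invariant factors of ∂_1 are all 1, so H_0 = Z.
  H_1: rank ker ∂_1 − rank ∂_2 = (14 − 6) − 7 = 1, and the invariant factors of ∂_2 are all 1, so H_1 = Z.
  H_2: rank ker ∂_2 − rank ∂_3 = (10 − 7) − 3 = 0, and the invariant factors of ∂_3 are all 1, so H_2 = 0.
  H_3: rank ker ∂_3 − rank ∂_4 = (3 − 3) − 0 = 0, and there is no ∂_4, so H_3 = 0.

H_0 ≅ Z,  H_1 ≅ Z,  H_2 = 0,  H_3 = 0.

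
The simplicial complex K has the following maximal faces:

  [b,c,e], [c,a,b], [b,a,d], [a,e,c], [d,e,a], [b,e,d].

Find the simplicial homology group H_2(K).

H_2 ≅ Z.

Order the vertices as a < b < c < d < e. Listing each simplex with vertices in this order, K has dimension 2 with simplices:

  0-simplices (5): a, b, c, d, e
  1-simplices (9): ab, ac, ad, ae, bc, bd, be, ce, de
  2-simplices (6): abc, abd, ace, ade, bce, bde

so the chain groups are C_0 ≅ Z^5, C_1 ≅ Z^9, C_2 ≅ Z^6.

Boundary ∂_1: C_1 → C_0 is given by ∂[p,q] = [q] − [p].
As a 5×9 matrix over Z this has rank 4, with invariant factors (1,1,1,1).

Boundary ∂_2: C_2 → C_1 acts by ∂[p,q,r] = [q,r] − [p,r] + [p,q]. For instance
  ∂bde = de − be + bd,
  ∂abd = bd − ad + ab.
As a 9×6 matrix over Z this has rank 5, with invariant factors (1,1,1,1,1).

Now H_k = ker ∂_k / im ∂_{k+1}, so:

  H_2: rank ker ∂_2 − rank ∂_3 = (6 − 5) − 0 = 1, and there is no ∂_3, so H_2 ≅ Z.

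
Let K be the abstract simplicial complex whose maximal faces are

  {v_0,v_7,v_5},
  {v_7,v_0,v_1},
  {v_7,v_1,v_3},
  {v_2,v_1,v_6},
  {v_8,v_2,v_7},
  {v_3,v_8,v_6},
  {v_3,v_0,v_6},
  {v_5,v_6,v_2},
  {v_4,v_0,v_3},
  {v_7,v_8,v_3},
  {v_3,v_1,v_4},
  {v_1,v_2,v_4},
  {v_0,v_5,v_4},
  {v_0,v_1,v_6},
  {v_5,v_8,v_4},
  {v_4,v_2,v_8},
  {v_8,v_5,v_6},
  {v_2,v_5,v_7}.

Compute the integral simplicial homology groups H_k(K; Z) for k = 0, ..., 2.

H_0 ≅ Z,  H_1 ≅ Z ⊕ Z/2,  H_2 = 0.

Order the vertices as v_0 < v_1 < v_2 < v_3 < v_4 < v_5 < v_6 < v_7 < v_8. Listing each simplex with vertices in this order, K has dimension 2 with simplices:

  0-simplices (9): [v_0], [v_1], [v_2], [v_3], [v_4], [v_5], [v_6], [v_7], [v_8]
  1-simplices (27): (27 of them)
  2-simplices (18): (18 of them)

so the chain groups are C_0 ≅ Z^9, C_1 ≅ Z^27, C_2 ≅ Z^18.

The boundary map ∂_1: C_1 → C_0 sends each edge [p,q] (with p < q) to q − p.
The 9×27 boundary matrix has rank 8 and Smith normal form diag(1,1,1,1,1,1,1,1).

∂_2: C_2 → C_1 acts by ∂[p,q,r] = [q,r] − [p,r] + [p,q]. For instance
  ∂[v_1,v_3,v_4] = [v_3,v_4] − [v_1,v_4] + [v_1,v_3],
  ∂[v_0,v_4,v_5] = [v_4,v_5] − [v_0,v_5] + [v_0,v_4].
The 27×18 boundary matrix has rank 18 and Smith normal form diag(1,1,1,1,1,1,1,1,1,1,1,1,1,1,1,1,1,2).

Computing H_k = (kernel of ∂_k) / (image of ∂_{k+1}):

  H_0: rank C_0 − rank ∂_1 = 9 − 8 = 1, and the invariant factors of ∂_1 are all 1, so H_0 = Z.
  H_1: rank ker ∂_1 − rank ∂_2 = (27 − 8) − 18 = 1, and ∂_2 has invariant factor 2 > 1, so H_1 = Z ⊕ Z/2.
  H_2: rank ker ∂_2 − rank ∂_3 = (18 − 18) − 0 = 0, and there is no ∂_3, so H_2 = 0.

As a check, the Euler characteristic is 9 − 27 + 18 = 0, which agrees with 1 − 1 + 0 = 0.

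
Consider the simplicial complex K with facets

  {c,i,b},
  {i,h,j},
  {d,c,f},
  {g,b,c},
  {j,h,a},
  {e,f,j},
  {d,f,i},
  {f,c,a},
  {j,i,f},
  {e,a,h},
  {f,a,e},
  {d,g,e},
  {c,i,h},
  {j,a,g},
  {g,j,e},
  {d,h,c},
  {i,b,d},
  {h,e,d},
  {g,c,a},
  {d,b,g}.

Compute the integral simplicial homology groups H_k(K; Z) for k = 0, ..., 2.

We work with the vertex ordering a < b < c < d < e < f < g < h < i < j. The simplices of K, each written with vertices in increasing order, are:

  0-simplices (10): a, b, c, d, e, f, g, h, i, j
  1-simplices (30): ac, ae, af, ag, ah, aj, bc, bd, bg, bi, cd, cf, cg, ch, ci, de, df, dg, dh, di, ef, eg, eh, ej, fi, fj, gj, hi, hj, ij
  2-simplices (20): acf, acg, aef, aeh, agj, ahj, bcg, bci, bdg, bdi, cdf, cdh, chi, deg, deh, dfi, efj, egj, fij, hij

so the chain groups are C_0 ≅ Z^10, C_1 ≅ Z^30, C_2 ≅ Z^20.

∂_1: C_1 → C_0 is given by ∂[p,q] = [q] − [p].
The resulting 10×30 matrix has rank 9, and its Smith normal form has invariant factors (1,1,1,1,1,1,1,1,1).

The boundary map ∂_2: C_2 → C_1 sends each 2-simplex [p,q,r] to [q,r] − [p,r] + [p,q]. For instance
  ∂deh = eh − dh + de,
  ∂agj = gj − aj + ag.
As a 30×20 matrix over Z this has rank 20, with invariant factors (1,1,1,1,1,1,1,1,1,1,1,1,1,1,1,1,1,1,1,2).

Reading off H_k = ker ∂_k / im ∂_{k+1}:

  H_0: rank C_0 − rank ∂_1 = 10 − 9 = 1, and the invariant factors of ∂_1 are all 1, so H_0 ≅ Z.
  H_1: rank ker ∂_1 − rank ∂_2 = (30 − 9) − 20 = 1, and ∂_2 has invariant factor 2 > 1, so H_1 ≅ Z ⊕ Z/2Z.
  H_2: rank ker ∂_2 − rank ∂_3 = (20 − 20) − 0 = 0, and there is no ∂_3, so H_2 ≅ 0.

As a check, the Euler characteristic is 10 − 30 + 20 = 0, which agrees with 1 − 1 + 0 = 0.
(K is a triangulation of the Klein bottle.)

H_0 ≅ Z,  H_1 ≅ Z ⊕ Z/2Z,  H_2 = 0.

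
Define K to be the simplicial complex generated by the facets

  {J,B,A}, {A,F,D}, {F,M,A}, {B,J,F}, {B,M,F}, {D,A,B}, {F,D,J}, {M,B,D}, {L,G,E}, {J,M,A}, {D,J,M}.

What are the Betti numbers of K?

b_0 = 2, b_1 = 0, b_2 = 0.

Fix the vertex order A < B < D < E < F < G < J < L < M and write every simplex with vertices in increasing order. Then dim K = 2 and the simplices of K are:

  0-simplices (9): A, B, D, E, F, G, J, L, M
  1-simplices (18): AB, AD, AF, AJ, AM, BD, BF, BJ, BM, DF, DJ, DM, EG, EL, FJ, FM, GL, JM
  2-simplices (11): ABD, ABJ, ADF, AFM, AJM, BDM, BFJ, BFM, DFJ, DJM, EGL

giving chain groups C_0 ≅ Z^9, C_1 ≅ Z^18, C_2 ≅ Z^11.

∂_1: C_1 → C_0 sends each edge [p,q] (with p < q) to q − p.
As a 9×18 matrix over Z this has rank 7, with invariant factors (1,1,1,1,1,1,1).

∂_2: C_2 → C_1 acts by ∂[p,q,r] = [q,r] − [p,r] + [p,q]. For instance
  ∂AFM = FM − AM + AF,
  ∂EGL = GL − EL + EG.
As a 18×11 matrix over Z this has rank 11, with invariant factors (1,1,1,1,1,1,1,1,1,1,2).

Now H_k = ker ∂_k / im ∂_{k+1}, so:

  H_0: rank C_0 − rank ∂_1 = 9 − 7 = 2, and the invariant factors of ∂_1 are all 1, so H_0 = Z^2.
  H_1: rank ker ∂_1 − rank ∂_2 = (18 − 7) − 11 = 0, and ∂_2 has invariant factor 2 > 1, so H_1 = Z/2Z.
  H_2: rank ker ∂_2 − rank ∂_3 = (11 − 11) − 0 = 0, and there is no ∂_3, so H_2 = 0.

Hence the Betti numbers are b_0 = 2, b_1 = 0, b_2 = 0.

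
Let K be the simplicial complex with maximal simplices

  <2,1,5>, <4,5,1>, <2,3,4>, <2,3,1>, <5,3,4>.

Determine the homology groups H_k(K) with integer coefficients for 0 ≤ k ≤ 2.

K has 5 vertices, 10 edges, 5 triangles.
rank ∂_0 = 0, rank ∂_1 = 4 ⇒ b_0 = 5 − 0 − 4 = 1; all invariant factors of ∂_1 are 1 so no torsion. So H_0 ≅ Z.
rank ∂_1 = 4, rank ∂_2 = 5 ⇒ b_1 = 10 − 4 − 5 = 1; all invariant factors of ∂_2 are 1 so no torsion. So H_1 ≅ Z.
rank ∂_2 = 5, rank ∂_3 = 0 ⇒ b_2 = 5 − 5 − 0 = 0. So H_2 ≅ 0.

H_0 ≅ Z,  H_1 ≅ Z,  H_2 = 0.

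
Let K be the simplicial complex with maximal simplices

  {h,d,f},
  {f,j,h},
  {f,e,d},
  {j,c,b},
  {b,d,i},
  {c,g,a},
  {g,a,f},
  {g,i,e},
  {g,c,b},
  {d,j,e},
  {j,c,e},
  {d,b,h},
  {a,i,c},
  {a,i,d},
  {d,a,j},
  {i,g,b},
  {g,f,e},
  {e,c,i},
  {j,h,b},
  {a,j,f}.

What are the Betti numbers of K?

K has 10 vertices, 30 edges, 20 triangles.
rank ∂_0 = 0, rank ∂_1 = 9 ⇒ b_0 = 10 − 0 − 9 = 1; all invariant factors of ∂_1 are 1 so no torsion. So H_0 ≅ Z.
rank ∂_1 = 9, rank ∂_2 = 20 ⇒ b_1 = 30 − 9 − 20 = 1; ∂_2 has invariant factor(s) [2] giving torsion. So H_1 ≅ Z ⊕ Z/2Z.
rank ∂_2 = 20, rank ∂_3 = 0 ⇒ b_2 = 20 − 20 − 0 = 0. So H_2 ≅ 0.

b_0 = 1, b_1 = 1, b_2 = 0.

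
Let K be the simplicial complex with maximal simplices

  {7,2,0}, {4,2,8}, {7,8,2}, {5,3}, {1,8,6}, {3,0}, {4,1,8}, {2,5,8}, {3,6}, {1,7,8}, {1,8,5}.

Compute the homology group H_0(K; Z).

H_0 ≅ Z.

We work with the vertex ordering 0 < 1 < 2 < 3 < 4 < 5 < 6 < 7 < 8. The simplices of K, each written with vertices in increasing order, are:

  0-simplices (9): [0], [1], [2], [3], [4], [5], [6], [7], [8]
  1-simplices (18): [0,2], [0,3], [0,7], [1,4], [1,5], [1,6], [1,7], [1,8], [2,4], [2,5], [2,7], [2,8], [3,5], [3,6], [4,8], [5,8], [6,8], [7,8]
  2-simplices (8): [0,2,7], [1,4,8], [1,5,8], [1,6,8], [1,7,8], [2,4,8], [2,5,8], [2,7,8]

giving chain groups C_0 ≅ Z^9, C_1 ≅ Z^18, C_2 ≅ Z^8.

The boundary map ∂_1: C_1 → C_0 is given by ∂[p,q] = [q] − [p].
The 9×18 boundary matrix has rank 8 and Smith normal form diag(1,1,1,1,1,1,1,1).

Boundary ∂_2: C_2 → C_1 sends each 2-simplex [p,q,r] to [q,r] − [p,r] + [p,q]. For instance
  ∂[2,4,8] = [4,8] − [2,8] + [2,4],
  ∂[2,7,8] = [7,8] − [2,8] + [2,7].
As a 18×8 matrix over Z this has rank 8, with invariant factors (1,1,1,1,1,1,1,1).

Computing H_k = (kernel of ∂_k) / (image of ∂_{k+1}):

  H_0: rank C_0 − rank ∂_1 = 9 − 8 = 1, and the invariant factors of ∂_1 are all 1, so H_0 ≅ Z.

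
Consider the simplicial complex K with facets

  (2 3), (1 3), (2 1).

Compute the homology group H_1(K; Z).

We work with the vertex ordering 1 < 2 < 3. The simplices of K, each written with vertices in increasing order, are:

  0-simplices (3): [1], [2], [3]
  1-simplices (3): [1,2], [1,3], [2,3]

giving chain groups C_0 ≅ Z^3, C_1 ≅ Z^3.

∂_1: C_1 → C_0 is given by ∂[p,q] = [q] − [p]. For instance
  ∂[2,3] = [3] − [2].
The 3×3 boundary matrix has rank 2 and Smith normal form diag(1,1).

From H_k ≅ ker(∂_k) / im(∂_{k+1}) we obtain:

  H_1: rank ker ∂_1 − rank ∂_2 = (3 − 2) − 0 = 1, and there is no ∂_2, so H_1 ≅ Z.

H_1 = Z.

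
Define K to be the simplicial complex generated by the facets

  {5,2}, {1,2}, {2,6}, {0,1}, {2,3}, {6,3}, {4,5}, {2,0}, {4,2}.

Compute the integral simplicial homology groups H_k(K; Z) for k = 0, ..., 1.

Fix the vertex order 0 < 1 < 2 < 3 < 4 < 5 < 6 and write every simplex with vertices in increasing order. Then dim K = 1 and the simplices of K are:

  0-simplices (7): [0], [1], [2], [3], [4], [5], [6]
  1-simplices (9): [0,1], [0,2], [1,2], [2,3], [2,4], [2,5], [2,6], [3,6], [4,5]

so the chain groups are C_0 ≅ Z^7, C_1 ≅ Z^9.

The boundary map ∂_1: C_1 → C_0 is given by ∂[p,q] = [q] − [p]. For instance
  ∂[1,2] = [2] − [1].
The resulting 7×9 matrix has rank 6, and its Smith normal form has invariant factors (1,1,1,1,1,1).

Reading off H_k = ker ∂_k / im ∂_{k+1}:

  H_0: rank C_0 − rank ∂_1 = 7 − 6 = 1, and the invariant factors of ∂_1 are all 1, so H_0 ≅ Z.
  H_1: rank ker ∂_1 − rank ∂_2 = (9 − 6) − 0 = 3, and there is no ∂_2, so H_1 ≅ Z^3.

(K is a triangulation of a wedge of 3 circles.)

H_0 = Z,  H_1 = Z^3.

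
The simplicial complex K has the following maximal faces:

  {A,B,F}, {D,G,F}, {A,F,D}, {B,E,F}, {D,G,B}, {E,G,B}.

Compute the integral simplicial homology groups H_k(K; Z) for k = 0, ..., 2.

H_0 = Z,  H_1 = Z,  H_2 = 0.

We work with the vertex ordering A < B < D < E < F < G. The simplices of K, each written with vertices in increasing order, are:

  0-simplices (6): A, B, D, E, F, G
  1-simplices (12): AB, AD, AF, BD, BE, BF, BG, DF, DG, EF, EG, FG
  2-simplices (6): ABF, ADF, BDG, BEF, BEG, DFG

giving chain groups C_0 ≅ Z^6, C_1 ≅ Z^12, C_2 ≅ Z^6.

The boundary map ∂_1: C_1 → C_0 sends each edge [p,q] (with p < q) to q − p. For instance
  ∂BG = G − B.
This gives a 6×12 integer matrix of rank 5; reducing to Smith normal form yields diagonal entries (1,1,1,1,1).

∂_2: C_2 → C_1 acts by ∂[p,q,r] = [q,r] − [p,r] + [p,q]. For instance
  ∂ADF = DF − AF + AD,
  ∂BEG = EG − BG + BE.
This gives a 12×6 integer matrix of rank 6; reducing to Smith normal form yields diagonal entries (1,1,1,1,1,1).

Reading off H_k = ker ∂_k / im ∂_{k+1}:

  H_0: rank C_0 − rank ∂_1 = 6 − 5 = 1, and the invariant factors of ∂_1 are all 1, so H_0 = Z.
  H_1: rank ker ∂_1 − rank ∂_2 = (12 − 5) − 6 = 1, and the invariant factors of ∂_2 are all 1, so H_1 = Z.
  H_2: rank ker ∂_2 − rank ∂_3 = (6 − 6) − 0 = 0, and there is no ∂_3, so H_2 = 0.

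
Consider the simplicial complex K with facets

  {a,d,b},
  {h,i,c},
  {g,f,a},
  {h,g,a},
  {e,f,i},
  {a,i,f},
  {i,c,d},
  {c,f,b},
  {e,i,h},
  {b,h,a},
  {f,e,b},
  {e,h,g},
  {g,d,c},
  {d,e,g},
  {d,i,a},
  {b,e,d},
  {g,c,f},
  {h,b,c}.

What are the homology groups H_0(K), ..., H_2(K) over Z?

H_0 = Z,  H_1 = Z^2,  H_2 = Z.

Order the vertices as a < b < c < d < e < f < g < h < i. Listing each simplex with vertices in this order, K has dimension 2 with simplices:

  0-simplices (9): a, b, c, d, e, f, g, h, i
  1-simplices (27): ab, ad, af, ag, ah, ai, bc, bd, be, bf, bh, cd, cf, cg, ch, ci, de, dg, di, ef, eg, eh, ei, fg, fi, gh, hi
  2-simplices (18): abd, abh, adi, afg, afi, agh, bcf, bch, bde, bef, cdg, cdi, cfg, chi, deg, efi, egh, ehi

giving chain groups C_0 ≅ Z^9, C_1 ≅ Z^27, C_2 ≅ Z^18.

Boundary ∂_1: C_1 → C_0 sends each edge [p,q] (with p < q) to q − p.
As a 9×27 matrix over Z this has rank 8, with invariant factors (1,1,1,1,1,1,1,1).

Boundary ∂_2: C_2 → C_1 maps a triangle to the signed sum of its edges. For instance
  ∂bde = de − be + bd,
  ∂adi = di − ai + ad.
The 27×18 boundary matrix has rank 17 and Smith normal form diag(1,1,1,1,1,1,1,1,1,1,1,1,1,1,1,1,1).

Reading off H_k = ker ∂_k / im ∂_{k+1}:

  H_0: rank C_0 − rank ∂_1 = 9 − 8 = 1, and the invariant factors of ∂_1 are all 1, so H_0 = Z.
  H_1: rank ker ∂_1 − rank ∂_2 = (27 − 8) − 17 = 2, and the invariant factors of ∂_2 are all 1, so H_1 = Z^2.
  H_2: rank ker ∂_2 − rank ∂_3 = (18 − 17) − 0 = 1, and there is no ∂_3, so H_2 = Z.

As a check, the Euler characteristic is 9 − 27 + 18 = 0, which agrees with 1 − 2 + 1 = 0.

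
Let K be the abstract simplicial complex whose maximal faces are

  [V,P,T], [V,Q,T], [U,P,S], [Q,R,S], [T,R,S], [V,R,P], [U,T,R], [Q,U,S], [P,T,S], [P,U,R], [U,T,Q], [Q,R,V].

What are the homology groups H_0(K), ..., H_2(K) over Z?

H_0 ≅ Z,  H_1 ≅ Z/2,  H_2 = 0.

K has 7 vertices, 18 edges, 12 triangles.
rank ∂_0 = 0, rank ∂_1 = 6 ⇒ b_0 = 7 − 0 − 6 = 1; all invariant factors of ∂_1 are 1 so no torsion. So H_0 = Z.
rank ∂_1 = 6, rank ∂_2 = 12 ⇒ b_1 = 18 − 6 − 12 = 0; ∂_2 has invariant factor(s) [2] giving torsion. So H_1 = Z/2.
rank ∂_2 = 12, rank ∂_3 = 0 ⇒ b_2 = 12 − 12 − 0 = 0. So H_2 = 0.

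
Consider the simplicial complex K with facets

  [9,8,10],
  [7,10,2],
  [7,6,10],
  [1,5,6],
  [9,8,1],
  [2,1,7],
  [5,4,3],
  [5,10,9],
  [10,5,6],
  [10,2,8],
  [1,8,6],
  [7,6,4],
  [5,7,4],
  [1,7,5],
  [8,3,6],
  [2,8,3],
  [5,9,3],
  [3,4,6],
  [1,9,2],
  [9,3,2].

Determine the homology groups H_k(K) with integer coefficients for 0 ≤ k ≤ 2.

K has 10 vertices, 30 edges, 20 triangles.
rank ∂_0 = 0, rank ∂_1 = 9 ⇒ b_0 = 10 − 0 − 9 = 1; all invariant factors of ∂_1 are 1 so no torsion. So H_0 = Z.
rank ∂_1 = 9, rank ∂_2 = 20 ⇒ b_1 = 30 − 9 − 20 = 1; ∂_2 has invariant factor(s) [2] giving torsion. So H_1 = Z ⊕ Z/2.
rank ∂_2 = 20, rank ∂_3 = 0 ⇒ b_2 = 20 − 20 − 0 = 0. So H_2 = 0.

H_0 ≅ Z,  H_1 ≅ Z ⊕ Z/2,  H_2 = 0.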